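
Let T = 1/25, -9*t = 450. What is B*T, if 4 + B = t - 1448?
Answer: -1502/25 ≈ -60.080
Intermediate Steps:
t = -50 (t = -1/9*450 = -50)
T = 1/25 ≈ 0.040000
B = -1502 (B = -4 + (-50 - 1448) = -4 - 1498 = -1502)
B*T = -1502*1/25 = -1502/25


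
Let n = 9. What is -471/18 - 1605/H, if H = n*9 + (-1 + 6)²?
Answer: -6568/159 ≈ -41.308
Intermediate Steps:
H = 106 (H = 9*9 + (-1 + 6)² = 81 + 5² = 81 + 25 = 106)
-471/18 - 1605/H = -471/18 - 1605/106 = -471*1/18 - 1605*1/106 = -157/6 - 1605/106 = -6568/159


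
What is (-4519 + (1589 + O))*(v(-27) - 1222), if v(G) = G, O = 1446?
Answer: 1853516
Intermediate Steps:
(-4519 + (1589 + O))*(v(-27) - 1222) = (-4519 + (1589 + 1446))*(-27 - 1222) = (-4519 + 3035)*(-1249) = -1484*(-1249) = 1853516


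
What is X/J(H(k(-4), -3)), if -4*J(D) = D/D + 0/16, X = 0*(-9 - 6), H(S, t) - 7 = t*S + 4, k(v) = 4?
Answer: 0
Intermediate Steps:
H(S, t) = 11 + S*t (H(S, t) = 7 + (t*S + 4) = 7 + (S*t + 4) = 7 + (4 + S*t) = 11 + S*t)
X = 0 (X = 0*(-15) = 0)
J(D) = -1/4 (J(D) = -(D/D + 0/16)/4 = -(1 + 0*(1/16))/4 = -(1 + 0)/4 = -1/4*1 = -1/4)
X/J(H(k(-4), -3)) = 0/(-1/4) = 0*(-4) = 0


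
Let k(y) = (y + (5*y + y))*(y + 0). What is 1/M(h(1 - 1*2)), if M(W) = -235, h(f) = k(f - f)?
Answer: -1/235 ≈ -0.0042553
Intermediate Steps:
k(y) = 7*y² (k(y) = (y + 6*y)*y = (7*y)*y = 7*y²)
h(f) = 0 (h(f) = 7*(f - f)² = 7*0² = 7*0 = 0)
1/M(h(1 - 1*2)) = 1/(-235) = -1/235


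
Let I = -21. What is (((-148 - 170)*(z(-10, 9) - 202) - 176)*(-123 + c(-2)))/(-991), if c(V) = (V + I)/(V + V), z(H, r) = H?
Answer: 7883890/991 ≈ 7955.5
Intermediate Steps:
c(V) = (-21 + V)/(2*V) (c(V) = (V - 21)/(V + V) = (-21 + V)/((2*V)) = (-21 + V)*(1/(2*V)) = (-21 + V)/(2*V))
(((-148 - 170)*(z(-10, 9) - 202) - 176)*(-123 + c(-2)))/(-991) = (((-148 - 170)*(-10 - 202) - 176)*(-123 + (½)*(-21 - 2)/(-2)))/(-991) = ((-318*(-212) - 176)*(-123 + (½)*(-½)*(-23)))*(-1/991) = ((67416 - 176)*(-123 + 23/4))*(-1/991) = (67240*(-469/4))*(-1/991) = -7883890*(-1/991) = 7883890/991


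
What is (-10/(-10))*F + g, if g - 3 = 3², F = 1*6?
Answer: 18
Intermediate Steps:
F = 6
g = 12 (g = 3 + 3² = 3 + 9 = 12)
(-10/(-10))*F + g = -10/(-10)*6 + 12 = -10*(-⅒)*6 + 12 = 1*6 + 12 = 6 + 12 = 18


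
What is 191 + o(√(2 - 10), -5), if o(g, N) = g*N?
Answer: 191 - 10*I*√2 ≈ 191.0 - 14.142*I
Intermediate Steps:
o(g, N) = N*g
191 + o(√(2 - 10), -5) = 191 - 5*√(2 - 10) = 191 - 10*I*√2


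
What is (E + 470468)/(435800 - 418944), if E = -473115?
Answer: -2647/16856 ≈ -0.15704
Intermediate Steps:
(E + 470468)/(435800 - 418944) = (-473115 + 470468)/(435800 - 418944) = -2647/16856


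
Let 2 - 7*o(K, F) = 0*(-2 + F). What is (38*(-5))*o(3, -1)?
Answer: -380/7 ≈ -54.286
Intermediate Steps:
o(K, F) = 2/7 (o(K, F) = 2/7 - 0*(-2 + F) = 2/7 - 1/7*0 = 2/7 + 0 = 2/7)
(38*(-5))*o(3, -1) = (38*(-5))*(2/7) = -190*2/7 = -380/7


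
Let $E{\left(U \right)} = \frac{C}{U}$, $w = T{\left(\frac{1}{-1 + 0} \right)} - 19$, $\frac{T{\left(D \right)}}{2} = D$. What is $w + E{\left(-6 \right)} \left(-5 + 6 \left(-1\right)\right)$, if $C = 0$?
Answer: $-21$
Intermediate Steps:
$T{\left(D \right)} = 2 D$
$w = -21$ ($w = \frac{2}{-1 + 0} - 19 = \frac{2}{-1} - 19 = 2 \left(-1\right) - 19 = -2 - 19 = -21$)
$E{\left(U \right)} = 0$ ($E{\left(U \right)} = \frac{0}{U} = 0$)
$w + E{\left(-6 \right)} \left(-5 + 6 \left(-1\right)\right) = -21 + 0 \left(-5 + 6 \left(-1\right)\right) = -21 + 0 \left(-5 - 6\right) = -21 + 0 \left(-11\right) = -21 + 0 = -21$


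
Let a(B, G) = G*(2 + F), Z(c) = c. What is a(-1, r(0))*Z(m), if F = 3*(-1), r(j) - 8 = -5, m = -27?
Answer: 81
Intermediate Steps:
r(j) = 3 (r(j) = 8 - 5 = 3)
F = -3
a(B, G) = -G (a(B, G) = G*(2 - 3) = G*(-1) = -G)
a(-1, r(0))*Z(m) = -1*3*(-27) = -3*(-27) = 81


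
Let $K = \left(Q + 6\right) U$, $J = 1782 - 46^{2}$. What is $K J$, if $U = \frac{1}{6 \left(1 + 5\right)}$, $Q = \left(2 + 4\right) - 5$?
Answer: $- \frac{1169}{18} \approx -64.944$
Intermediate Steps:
$Q = 1$ ($Q = 6 - 5 = 1$)
$U = \frac{1}{36}$ ($U = \frac{1}{6 \cdot 6} = \frac{1}{36} \approx 0.027778$)
$J = -334$ ($J = 1782 - 2116 = -334$)
$K = \frac{7}{36}$ ($K = \left(1 + 6\right) \frac{1}{36} = 7 \cdot \frac{1}{36} = \frac{7}{36} \approx 0.19444$)
$K J = \frac{7}{36} \left(-334\right) = - \frac{1169}{18}$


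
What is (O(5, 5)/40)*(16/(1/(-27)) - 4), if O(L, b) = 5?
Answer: -109/2 ≈ -54.500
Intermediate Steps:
(O(5, 5)/40)*(16/(1/(-27)) - 4) = (5/40)*(16/(1/(-27)) - 4) = (5*(1/40))*(16/(-1/27) - 4) = (16*(-27) - 4)/8 = (-432 - 4)/8 = (⅛)*(-436) = -109/2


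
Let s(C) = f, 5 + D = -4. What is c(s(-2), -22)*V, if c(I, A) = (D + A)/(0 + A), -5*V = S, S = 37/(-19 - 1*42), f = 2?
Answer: 1147/6710 ≈ 0.17094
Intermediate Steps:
D = -9 (D = -5 - 4 = -9)
S = -37/61 (S = 37/(-19 - 42) = 37/(-61) = 37*(-1/61) = -37/61 ≈ -0.60656)
V = 37/305 (V = -⅕*(-37/61) = 37/305 ≈ 0.12131)
s(C) = 2
c(I, A) = (-9 + A)/A (c(I, A) = (-9 + A)/(0 + A) = (-9 + A)/A)
c(s(-2), -22)*V = ((-9 - 22)/(-22))*(37/305) = -1/22*(-31)*(37/305) = (31/22)*(37/305) = 1147/6710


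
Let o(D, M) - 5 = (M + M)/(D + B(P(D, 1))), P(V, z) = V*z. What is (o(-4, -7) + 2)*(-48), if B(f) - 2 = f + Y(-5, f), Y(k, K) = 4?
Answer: -672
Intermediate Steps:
B(f) = 6 + f (B(f) = 2 + (f + 4) = 2 + (4 + f) = 6 + f)
o(D, M) = 5 + 2*M/(6 + 2*D) (o(D, M) = 5 + (M + M)/(D + (6 + D*1)) = 5 + (2*M)/(D + (6 + D)) = 5 + (2*M)/(6 + 2*D) = 5 + 2*M/(6 + 2*D))
(o(-4, -7) + 2)*(-48) = ((15 - 7 + 5*(-4))/(3 - 4) + 2)*(-48) = ((15 - 7 - 20)/(-1) + 2)*(-48) = (-1*(-12) + 2)*(-48) = (12 + 2)*(-48) = 14*(-48) = -672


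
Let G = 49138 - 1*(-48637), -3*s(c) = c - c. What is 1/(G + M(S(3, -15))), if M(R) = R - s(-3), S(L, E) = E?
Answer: 1/97760 ≈ 1.0229e-5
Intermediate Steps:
s(c) = 0 (s(c) = -(c - c)/3 = -⅓*0 = 0)
G = 97775 (G = 49138 + 48637 = 97775)
M(R) = R (M(R) = R - 1*0 = R + 0 = R)
1/(G + M(S(3, -15))) = 1/(97775 - 15) = 1/97760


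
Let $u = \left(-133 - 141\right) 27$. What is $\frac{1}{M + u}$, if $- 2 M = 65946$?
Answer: $- \frac{1}{40371} \approx -2.477 \cdot 10^{-5}$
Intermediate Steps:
$M = -32973$ ($M = \left(- \frac{1}{2}\right) 65946 = -32973$)
$u = -7398$ ($u = \left(-274\right) 27 = -7398$)
$\frac{1}{M + u} = \frac{1}{-32973 - 7398} = \frac{1}{-40371} = - \frac{1}{40371}$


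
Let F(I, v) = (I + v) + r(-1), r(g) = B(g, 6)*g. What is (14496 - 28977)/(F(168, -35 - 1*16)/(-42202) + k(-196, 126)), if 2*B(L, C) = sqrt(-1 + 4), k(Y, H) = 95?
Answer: -9800213618963304/64290665277313 + 1222254324*sqrt(3)/64290665277313 ≈ -152.44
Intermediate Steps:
B(L, C) = sqrt(3)/2 (B(L, C) = sqrt(-1 + 4)/2 = sqrt(3)/2)
r(g) = g*sqrt(3)/2 (r(g) = (sqrt(3)/2)*g = g*sqrt(3)/2)
F(I, v) = I + v - sqrt(3)/2 (F(I, v) = (I + v) + (1/2)*(-1)*sqrt(3) = (I + v) - sqrt(3)/2 = I + v - sqrt(3)/2)
(14496 - 28977)/(F(168, -35 - 1*16)/(-42202) + k(-196, 126)) = (14496 - 28977)/((168 + (-35 - 1*16) - sqrt(3)/2)/(-42202) + 95) = -14481/((168 + (-35 - 16) - sqrt(3)/2)*(-1/42202) + 95) = -14481/((168 - 51 - sqrt(3)/2)*(-1/42202) + 95) = -14481/((117 - sqrt(3)/2)*(-1/42202) + 95) = -14481/((-117/42202 + sqrt(3)/84404) + 95) = -14481/(4009073/42202 + sqrt(3)/84404)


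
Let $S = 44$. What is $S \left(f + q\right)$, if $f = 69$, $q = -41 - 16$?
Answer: $528$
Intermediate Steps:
$q = -57$ ($q = -41 - 16 = -57$)
$S \left(f + q\right) = 44 \left(69 - 57\right) = 44 \cdot 12 = 528$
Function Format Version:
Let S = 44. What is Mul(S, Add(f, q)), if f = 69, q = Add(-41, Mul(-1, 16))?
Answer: 528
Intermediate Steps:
q = -57 (q = Add(-41, -16) = -57)
Mul(S, Add(f, q)) = Mul(44, Add(69, -57)) = Mul(44, 12) = 528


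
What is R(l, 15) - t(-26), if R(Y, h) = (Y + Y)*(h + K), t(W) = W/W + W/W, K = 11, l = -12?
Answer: -626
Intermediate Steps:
t(W) = 2 (t(W) = 1 + 1 = 2)
R(Y, h) = 2*Y*(11 + h) (R(Y, h) = (Y + Y)*(h + 11) = (2*Y)*(11 + h) = 2*Y*(11 + h))
R(l, 15) - t(-26) = 2*(-12)*(11 + 15) - 1*2 = 2*(-12)*26 - 2 = -624 - 2 = -626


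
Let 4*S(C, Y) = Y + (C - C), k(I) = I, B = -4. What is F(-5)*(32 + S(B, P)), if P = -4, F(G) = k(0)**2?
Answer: 0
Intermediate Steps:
F(G) = 0 (F(G) = 0**2 = 0)
S(C, Y) = Y/4 (S(C, Y) = (Y + (C - C))/4 = (Y + 0)/4 = Y/4)
F(-5)*(32 + S(B, P)) = 0*(32 + (1/4)*(-4)) = 0*(32 - 1) = 0*31 = 0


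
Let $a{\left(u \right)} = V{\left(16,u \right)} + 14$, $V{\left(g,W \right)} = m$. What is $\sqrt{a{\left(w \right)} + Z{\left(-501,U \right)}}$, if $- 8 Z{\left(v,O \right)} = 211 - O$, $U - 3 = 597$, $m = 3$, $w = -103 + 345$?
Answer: $\frac{5 \sqrt{42}}{4} \approx 8.1009$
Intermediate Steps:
$w = 242$
$U = 600$ ($U = 3 + 597 = 600$)
$Z{\left(v,O \right)} = - \frac{211}{8} + \frac{O}{8}$ ($Z{\left(v,O \right)} = - \frac{211 - O}{8} = - \frac{211}{8} + \frac{O}{8}$)
$V{\left(g,W \right)} = 3$
$a{\left(u \right)} = 17$ ($a{\left(u \right)} = 3 + 14 = 17$)
$\sqrt{a{\left(w \right)} + Z{\left(-501,U \right)}} = \sqrt{17 + \left(- \frac{211}{8} + \frac{1}{8} \cdot 600\right)} = \sqrt{17 + \left(- \frac{211}{8} + 75\right)} = \sqrt{17 + \frac{389}{8}} = \sqrt{\frac{525}{8}} = \frac{5 \sqrt{42}}{4}$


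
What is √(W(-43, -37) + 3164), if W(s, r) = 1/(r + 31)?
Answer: √113898/6 ≈ 56.248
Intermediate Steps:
W(s, r) = 1/(31 + r)
√(W(-43, -37) + 3164) = √(1/(31 - 37) + 3164) = √(1/(-6) + 3164) = √(-⅙ + 3164) = √(18983/6) = √113898/6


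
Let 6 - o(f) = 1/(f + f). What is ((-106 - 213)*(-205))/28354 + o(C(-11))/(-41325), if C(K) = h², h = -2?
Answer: 10809127181/4686916200 ≈ 2.3062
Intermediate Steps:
C(K) = 4 (C(K) = (-2)² = 4)
o(f) = 6 - 1/(2*f) (o(f) = 6 - 1/(f + f) = 6 - 1/(2*f))
((-106 - 213)*(-205))/28354 + o(C(-11))/(-41325) = ((-106 - 213)*(-205))/28354 + (6 - ½/4)/(-41325) = -319*(-205)*(1/28354) + (6 - ½*¼)*(-1/41325) = 65395*(1/28354) + (6 - ⅛)*(-1/41325) = 65395/28354 + (47/8)*(-1/41325) = 65395/28354 - 47/330600 = 10809127181/4686916200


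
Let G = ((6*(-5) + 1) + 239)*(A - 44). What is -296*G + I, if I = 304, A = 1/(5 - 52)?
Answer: 128623328/47 ≈ 2.7367e+6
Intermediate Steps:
A = -1/47 (A = 1/(-47) = -1/47 ≈ -0.021277)
G = -434490/47 (G = ((6*(-5) + 1) + 239)*(-1/47 - 44) = ((-30 + 1) + 239)*(-2069/47) = (-29 + 239)*(-2069/47) = 210*(-2069/47) = -434490/47 ≈ -9244.5)
-296*G + I = -296*(-434490/47) + 304 = 128609040/47 + 304 = 128623328/47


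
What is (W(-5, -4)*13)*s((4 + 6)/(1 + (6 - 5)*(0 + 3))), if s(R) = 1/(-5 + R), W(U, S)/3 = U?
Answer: 78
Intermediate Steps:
W(U, S) = 3*U
(W(-5, -4)*13)*s((4 + 6)/(1 + (6 - 5)*(0 + 3))) = ((3*(-5))*13)/(-5 + (4 + 6)/(1 + (6 - 5)*(0 + 3))) = (-15*13)/(-5 + 10/(1 + 1*3)) = -195/(-5 + 10/(1 + 3)) = -195/(-5 + 10/4) = -195/(-5 + 10*(¼)) = -195/(-5 + 5/2) = -195/(-5/2) = -195*(-⅖) = 78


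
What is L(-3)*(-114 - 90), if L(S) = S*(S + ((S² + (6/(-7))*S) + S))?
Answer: 23868/7 ≈ 3409.7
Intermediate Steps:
L(S) = S*(S² + 8*S/7) (L(S) = S*(S + ((S² + (6*(-⅐))*S) + S)) = S*(S + ((S² - 6*S/7) + S)) = S*(S + (S² + S/7)) = S*(S² + 8*S/7))
L(-3)*(-114 - 90) = ((-3)²*(8/7 - 3))*(-114 - 90) = (9*(-13/7))*(-204) = -117/7*(-204) = 23868/7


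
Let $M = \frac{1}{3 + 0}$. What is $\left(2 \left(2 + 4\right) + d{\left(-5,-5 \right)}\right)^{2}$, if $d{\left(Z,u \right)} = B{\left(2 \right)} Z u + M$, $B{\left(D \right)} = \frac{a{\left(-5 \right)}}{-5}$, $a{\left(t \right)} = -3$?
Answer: $\frac{6724}{9} \approx 747.11$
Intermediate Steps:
$B{\left(D \right)} = \frac{3}{5}$ ($B{\left(D \right)} = - \frac{3}{-5} = \left(-3\right) \left(- \frac{1}{5}\right) = \frac{3}{5}$)
$M = \frac{1}{3} \approx 0.33333$
$d{\left(Z,u \right)} = \frac{1}{3} + \frac{3 Z u}{5}$ ($d{\left(Z,u \right)} = \frac{3 Z}{5} u + \frac{1}{3} = \frac{3 Z u}{5} + \frac{1}{3} = \frac{1}{3} + \frac{3 Z u}{5}$)
$\left(2 \left(2 + 4\right) + d{\left(-5,-5 \right)}\right)^{2} = \left(2 \left(2 + 4\right) + \left(\frac{1}{3} + \frac{3}{5} \left(-5\right) \left(-5\right)\right)\right)^{2} = \left(2 \cdot 6 + \left(\frac{1}{3} + 15\right)\right)^{2} = \left(12 + \frac{46}{3}\right)^{2} = \left(\frac{82}{3}\right)^{2} = \frac{6724}{9}$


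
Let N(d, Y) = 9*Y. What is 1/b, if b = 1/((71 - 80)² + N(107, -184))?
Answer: -1575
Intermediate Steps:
b = -1/1575 (b = 1/((71 - 80)² + 9*(-184)) = 1/((-9)² - 1656) = 1/(81 - 1656) = 1/(-1575) = -1/1575 ≈ -0.00063492)
1/b = 1/(-1/1575) = -1575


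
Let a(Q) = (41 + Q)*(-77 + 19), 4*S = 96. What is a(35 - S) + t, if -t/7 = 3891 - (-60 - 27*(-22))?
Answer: -26515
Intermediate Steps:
S = 24 (S = (1/4)*96 = 24)
a(Q) = -2378 - 58*Q (a(Q) = (41 + Q)*(-58) = -2378 - 58*Q)
t = -23499 (t = -7*(3891 - (-60 - 27*(-22))) = -7*(3891 - (-60 + 594)) = -7*(3891 - 1*534) = -7*(3891 - 534) = -7*3357 = -23499)
a(35 - S) + t = (-2378 - 58*(35 - 1*24)) - 23499 = (-2378 - 58*(35 - 24)) - 23499 = (-2378 - 58*11) - 23499 = (-2378 - 638) - 23499 = -3016 - 23499 = -26515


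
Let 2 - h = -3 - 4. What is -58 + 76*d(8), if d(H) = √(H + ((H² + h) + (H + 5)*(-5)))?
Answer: 246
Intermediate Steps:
h = 9 (h = 2 - (-3 - 4) = 2 - 1*(-7) = 2 + 7 = 9)
d(H) = √(-16 + H² - 4*H) (d(H) = √(H + ((H² + 9) + (H + 5)*(-5))) = √(H + ((9 + H²) + (5 + H)*(-5))) = √(H + ((9 + H²) + (-25 - 5*H))) = √(H + (-16 + H² - 5*H)) = √(-16 + H² - 4*H))
-58 + 76*d(8) = -58 + 76*√(-16 + 8² - 4*8) = -58 + 76*√(-16 + 64 - 32) = -58 + 76*√16 = -58 + 76*4 = -58 + 304 = 246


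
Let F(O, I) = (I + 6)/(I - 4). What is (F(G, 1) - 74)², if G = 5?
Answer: 52441/9 ≈ 5826.8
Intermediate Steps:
F(O, I) = (6 + I)/(-4 + I)
(F(G, 1) - 74)² = ((6 + 1)/(-4 + 1) - 74)² = (7/(-3) - 74)² = (-⅓*7 - 74)² = (-7/3 - 74)² = (-229/3)² = 52441/9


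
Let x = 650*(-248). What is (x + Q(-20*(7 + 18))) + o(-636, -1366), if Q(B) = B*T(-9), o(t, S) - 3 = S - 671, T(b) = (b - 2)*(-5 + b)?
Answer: -240234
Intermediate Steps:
T(b) = (-5 + b)*(-2 + b) (T(b) = (-2 + b)*(-5 + b) = (-5 + b)*(-2 + b))
x = -161200
o(t, S) = -668 + S (o(t, S) = 3 + (S - 671) = 3 + (-671 + S) = -668 + S)
Q(B) = 154*B (Q(B) = B*(10 + (-9)² - 7*(-9)) = B*(10 + 81 + 63) = B*154 = 154*B)
(x + Q(-20*(7 + 18))) + o(-636, -1366) = (-161200 + 154*(-20*(7 + 18))) + (-668 - 1366) = (-161200 + 154*(-20*25)) - 2034 = (-161200 + 154*(-500)) - 2034 = (-161200 - 77000) - 2034 = -238200 - 2034 = -240234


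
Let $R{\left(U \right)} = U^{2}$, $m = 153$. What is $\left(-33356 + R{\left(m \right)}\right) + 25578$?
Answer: $15631$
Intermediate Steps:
$\left(-33356 + R{\left(m \right)}\right) + 25578 = \left(-33356 + 153^{2}\right) + 25578 = \left(-33356 + 23409\right) + 25578 = -9947 + 25578 = 15631$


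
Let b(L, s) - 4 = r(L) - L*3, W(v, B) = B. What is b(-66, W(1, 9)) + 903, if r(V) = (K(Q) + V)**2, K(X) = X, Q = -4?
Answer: 6005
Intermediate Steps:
r(V) = (-4 + V)**2
b(L, s) = 4 + (-4 + L)**2 - 3*L (b(L, s) = 4 + ((-4 + L)**2 - L*3) = 4 + ((-4 + L)**2 - 3*L) = 4 + (-4 + L)**2 - 3*L)
b(-66, W(1, 9)) + 903 = (20 + (-66)**2 - 11*(-66)) + 903 = (20 + 4356 + 726) + 903 = 5102 + 903 = 6005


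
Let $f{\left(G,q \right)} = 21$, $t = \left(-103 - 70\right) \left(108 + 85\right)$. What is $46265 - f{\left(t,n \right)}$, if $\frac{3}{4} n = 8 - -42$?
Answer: $46244$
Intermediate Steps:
$n = \frac{200}{3}$ ($n = \frac{4 \left(8 - -42\right)}{3} = \frac{4 \left(8 + 42\right)}{3} = \frac{4}{3} \cdot 50 = \frac{200}{3} \approx 66.667$)
$t = -33389$ ($t = \left(-173\right) 193 = -33389$)
$46265 - f{\left(t,n \right)} = 46265 - 21 = 46244$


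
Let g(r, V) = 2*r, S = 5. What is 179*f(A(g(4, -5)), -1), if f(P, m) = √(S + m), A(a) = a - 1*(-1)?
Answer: 358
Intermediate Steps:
A(a) = 1 + a (A(a) = a + 1 = 1 + a)
f(P, m) = √(5 + m)
179*f(A(g(4, -5)), -1) = 179*√(5 - 1) = 179*√4 = 179*2 = 358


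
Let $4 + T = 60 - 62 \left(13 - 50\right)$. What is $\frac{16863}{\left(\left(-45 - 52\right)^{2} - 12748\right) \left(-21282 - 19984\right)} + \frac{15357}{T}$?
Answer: $\frac{535977016}{82016175} \approx 6.535$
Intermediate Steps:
$T = 2350$ ($T = -4 - \left(-60 + 62 \left(13 - 50\right)\right) = -4 + \left(60 - -2294\right) = -4 + \left(60 + 2294\right) = -4 + 2354 = 2350$)
$\frac{16863}{\left(\left(-45 - 52\right)^{2} - 12748\right) \left(-21282 - 19984\right)} + \frac{15357}{T} = \frac{16863}{\left(\left(-45 - 52\right)^{2} - 12748\right) \left(-21282 - 19984\right)} + \frac{15357}{2350} = \frac{16863}{\left(\left(-97\right)^{2} - 12748\right) \left(-41266\right)} + 15357 \cdot \frac{1}{2350} = \frac{16863}{\left(9409 - 12748\right) \left(-41266\right)} + \frac{15357}{2350} = \frac{16863}{\left(-3339\right) \left(-41266\right)} + \frac{15357}{2350} = \frac{16863}{137787174} + \frac{15357}{2350} = 16863 \cdot \frac{1}{137787174} + \frac{15357}{2350} = \frac{803}{6561294} + \frac{15357}{2350} = \frac{535977016}{82016175}$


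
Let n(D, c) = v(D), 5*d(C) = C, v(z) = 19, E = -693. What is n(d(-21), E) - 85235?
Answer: -85216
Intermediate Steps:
d(C) = C/5
n(D, c) = 19
n(d(-21), E) - 85235 = 19 - 85235 = -85216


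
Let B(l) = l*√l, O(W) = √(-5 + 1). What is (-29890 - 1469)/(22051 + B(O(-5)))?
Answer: -691434591/486158405 + 62718*I/486158405 ≈ -1.4222 + 0.00012901*I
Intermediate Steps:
O(W) = 2*I (O(W) = √(-4) = 2*I)
B(l) = l^(3/2)
(-29890 - 1469)/(22051 + B(O(-5))) = (-29890 - 1469)/(22051 + (2*I)^(3/2)) = -31359/(22051 + (1 + I)³)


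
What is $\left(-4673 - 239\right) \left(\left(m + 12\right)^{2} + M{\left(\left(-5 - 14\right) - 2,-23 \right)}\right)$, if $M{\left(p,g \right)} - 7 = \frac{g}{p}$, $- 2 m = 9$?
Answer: $- \frac{6637340}{21} \approx -3.1606 \cdot 10^{5}$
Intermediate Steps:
$m = - \frac{9}{2}$ ($m = \left(- \frac{1}{2}\right) 9 = - \frac{9}{2} \approx -4.5$)
$M{\left(p,g \right)} = 7 + \frac{g}{p}$
$\left(-4673 - 239\right) \left(\left(m + 12\right)^{2} + M{\left(\left(-5 - 14\right) - 2,-23 \right)}\right) = \left(-4673 - 239\right) \left(\left(- \frac{9}{2} + 12\right)^{2} + \left(7 - \frac{23}{\left(-5 - 14\right) - 2}\right)\right) = - 4912 \left(\left(\frac{15}{2}\right)^{2} + \left(7 - \frac{23}{-19 - 2}\right)\right) = - 4912 \left(\frac{225}{4} + \left(7 - \frac{23}{-21}\right)\right) = - 4912 \left(\frac{225}{4} + \left(7 - - \frac{23}{21}\right)\right) = - 4912 \left(\frac{225}{4} + \left(7 + \frac{23}{21}\right)\right) = - 4912 \left(\frac{225}{4} + \frac{170}{21}\right) = \left(-4912\right) \frac{5405}{84} = - \frac{6637340}{21}$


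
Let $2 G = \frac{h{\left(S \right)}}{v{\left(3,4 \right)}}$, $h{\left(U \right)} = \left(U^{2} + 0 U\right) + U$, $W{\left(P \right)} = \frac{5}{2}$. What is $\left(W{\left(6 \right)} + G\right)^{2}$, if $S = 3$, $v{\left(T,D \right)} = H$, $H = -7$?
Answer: $\frac{529}{196} \approx 2.699$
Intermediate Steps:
$v{\left(T,D \right)} = -7$
$W{\left(P \right)} = \frac{5}{2}$ ($W{\left(P \right)} = 5 \cdot \frac{1}{2} = \frac{5}{2}$)
$h{\left(U \right)} = U + U^{2}$ ($h{\left(U \right)} = \left(U^{2} + 0\right) + U = U^{2} + U = U + U^{2}$)
$G = - \frac{6}{7}$ ($G = \frac{3 \left(1 + 3\right) \frac{1}{-7}}{2} = \frac{3 \cdot 4 \left(- \frac{1}{7}\right)}{2} = \frac{12 \left(- \frac{1}{7}\right)}{2} = \frac{1}{2} \left(- \frac{12}{7}\right) = - \frac{6}{7} \approx -0.85714$)
$\left(W{\left(6 \right)} + G\right)^{2} = \left(\frac{5}{2} - \frac{6}{7}\right)^{2} = \left(\frac{23}{14}\right)^{2} = \frac{529}{196}$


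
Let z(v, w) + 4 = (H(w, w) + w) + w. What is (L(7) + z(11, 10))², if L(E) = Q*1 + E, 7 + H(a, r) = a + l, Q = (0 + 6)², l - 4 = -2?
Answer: 4096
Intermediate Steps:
l = 2 (l = 4 - 2 = 2)
Q = 36 (Q = 6² = 36)
H(a, r) = -5 + a (H(a, r) = -7 + (a + 2) = -7 + (2 + a) = -5 + a)
L(E) = 36 + E (L(E) = 36*1 + E = 36 + E)
z(v, w) = -9 + 3*w (z(v, w) = -4 + (((-5 + w) + w) + w) = -4 + ((-5 + 2*w) + w) = -4 + (-5 + 3*w) = -9 + 3*w)
(L(7) + z(11, 10))² = ((36 + 7) + (-9 + 3*10))² = (43 + (-9 + 30))² = (43 + 21)² = 64² = 4096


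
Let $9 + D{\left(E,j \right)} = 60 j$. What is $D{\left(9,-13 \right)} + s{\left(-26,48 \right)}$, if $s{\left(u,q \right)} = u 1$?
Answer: $-815$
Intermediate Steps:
$D{\left(E,j \right)} = -9 + 60 j$
$s{\left(u,q \right)} = u$
$D{\left(9,-13 \right)} + s{\left(-26,48 \right)} = \left(-9 + 60 \left(-13\right)\right) - 26 = \left(-9 - 780\right) - 26 = -789 - 26 = -815$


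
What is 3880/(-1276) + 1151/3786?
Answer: -3305251/1207734 ≈ -2.7367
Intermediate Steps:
3880/(-1276) + 1151/3786 = 3880*(-1/1276) + 1151*(1/3786) = -970/319 + 1151/3786 = -3305251/1207734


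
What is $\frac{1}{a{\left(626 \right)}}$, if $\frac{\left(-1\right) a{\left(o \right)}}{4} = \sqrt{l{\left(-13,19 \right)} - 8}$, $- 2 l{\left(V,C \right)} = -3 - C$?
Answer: $- \frac{\sqrt{3}}{12} \approx -0.14434$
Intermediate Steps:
$l{\left(V,C \right)} = \frac{3}{2} + \frac{C}{2}$ ($l{\left(V,C \right)} = - \frac{-3 - C}{2} = \frac{3}{2} + \frac{C}{2}$)
$a{\left(o \right)} = - 4 \sqrt{3}$ ($a{\left(o \right)} = - 4 \sqrt{\left(\frac{3}{2} + \frac{1}{2} \cdot 19\right) - 8} = - 4 \sqrt{\left(\frac{3}{2} + \frac{19}{2}\right) - 8} = - 4 \sqrt{11 - 8} = - 4 \sqrt{3}$)
$\frac{1}{a{\left(626 \right)}} = \frac{1}{\left(-4\right) \sqrt{3}} = - \frac{\sqrt{3}}{12}$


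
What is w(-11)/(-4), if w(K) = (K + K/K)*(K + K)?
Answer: -55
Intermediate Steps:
w(K) = 2*K*(1 + K) (w(K) = (K + 1)*(2*K) = (1 + K)*(2*K) = 2*K*(1 + K))
w(-11)/(-4) = (2*(-11)*(1 - 11))/(-4) = (2*(-11)*(-10))*(-1/4) = 220*(-1/4) = -55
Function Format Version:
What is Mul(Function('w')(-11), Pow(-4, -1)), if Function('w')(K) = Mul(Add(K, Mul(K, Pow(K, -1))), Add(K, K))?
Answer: -55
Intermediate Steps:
Function('w')(K) = Mul(2, K, Add(1, K)) (Function('w')(K) = Mul(Add(K, 1), Mul(2, K)) = Mul(Add(1, K), Mul(2, K)) = Mul(2, K, Add(1, K)))
Mul(Function('w')(-11), Pow(-4, -1)) = Mul(Mul(2, -11, Add(1, -11)), Pow(-4, -1)) = Mul(Mul(2, -11, -10), Rational(-1, 4)) = Mul(220, Rational(-1, 4)) = -55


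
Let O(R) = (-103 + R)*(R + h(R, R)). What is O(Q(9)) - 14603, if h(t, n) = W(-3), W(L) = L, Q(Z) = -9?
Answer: -13259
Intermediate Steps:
h(t, n) = -3
O(R) = (-103 + R)*(-3 + R) (O(R) = (-103 + R)*(R - 3) = (-103 + R)*(-3 + R))
O(Q(9)) - 14603 = (309 + (-9)² - 106*(-9)) - 14603 = (309 + 81 + 954) - 14603 = 1344 - 14603 = -13259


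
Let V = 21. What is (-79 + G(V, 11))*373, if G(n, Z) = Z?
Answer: -25364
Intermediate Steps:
(-79 + G(V, 11))*373 = (-79 + 11)*373 = -68*373 = -25364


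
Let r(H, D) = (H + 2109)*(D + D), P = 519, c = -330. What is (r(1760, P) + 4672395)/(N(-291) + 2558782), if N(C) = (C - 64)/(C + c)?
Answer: 5395506957/1589003977 ≈ 3.3955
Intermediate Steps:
r(H, D) = 2*D*(2109 + H) (r(H, D) = (2109 + H)*(2*D) = 2*D*(2109 + H))
N(C) = (-64 + C)/(-330 + C) (N(C) = (C - 64)/(C - 330) = (-64 + C)/(-330 + C))
(r(1760, P) + 4672395)/(N(-291) + 2558782) = (2*519*(2109 + 1760) + 4672395)/((-64 - 291)/(-330 - 291) + 2558782) = (2*519*3869 + 4672395)/(-355/(-621) + 2558782) = (4016022 + 4672395)/(-1/621*(-355) + 2558782) = 8688417/(355/621 + 2558782) = 8688417/(1589003977/621) = 8688417*(621/1589003977) = 5395506957/1589003977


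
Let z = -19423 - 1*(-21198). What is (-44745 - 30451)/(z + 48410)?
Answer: -75196/50185 ≈ -1.4984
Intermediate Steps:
z = 1775 (z = -19423 + 21198 = 1775)
(-44745 - 30451)/(z + 48410) = (-44745 - 30451)/(1775 + 48410) = -75196/50185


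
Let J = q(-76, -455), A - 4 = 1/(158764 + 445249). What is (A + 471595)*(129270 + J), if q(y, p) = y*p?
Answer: 46672988204213800/604013 ≈ 7.7272e+10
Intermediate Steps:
A = 2416053/604013 (A = 4 + 1/(158764 + 445249) = 4 + 1/604013 = 2416053/604013 ≈ 4.0000)
q(y, p) = p*y
J = 34580 (J = -455*(-76) = 34580)
(A + 471595)*(129270 + J) = (2416053/604013 + 471595)*(129270 + 34580) = (284851926788/604013)*163850 = 46672988204213800/604013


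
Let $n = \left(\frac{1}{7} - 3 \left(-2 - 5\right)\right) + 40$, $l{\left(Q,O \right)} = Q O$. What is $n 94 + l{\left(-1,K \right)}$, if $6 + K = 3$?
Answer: $\frac{40253}{7} \approx 5750.4$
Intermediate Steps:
$K = -3$ ($K = -6 + 3 = -3$)
$l{\left(Q,O \right)} = O Q$
$n = \frac{428}{7}$ ($n = \left(\frac{1}{7} - -21\right) + 40 = \left(\frac{1}{7} + 21\right) + 40 = \frac{148}{7} + 40 = \frac{428}{7} \approx 61.143$)
$n 94 + l{\left(-1,K \right)} = \frac{428}{7} \cdot 94 - -3 = \frac{40232}{7} + 3 = \frac{40253}{7}$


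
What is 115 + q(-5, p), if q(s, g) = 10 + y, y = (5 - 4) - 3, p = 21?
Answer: 123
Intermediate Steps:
y = -2 (y = 1 - 3 = -2)
q(s, g) = 8 (q(s, g) = 10 - 2 = 8)
115 + q(-5, p) = 115 + 8 = 123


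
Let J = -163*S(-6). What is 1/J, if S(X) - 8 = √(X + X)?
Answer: I/(326*(√3 - 4*I)) ≈ -0.00064579 + 0.00027963*I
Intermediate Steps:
S(X) = 8 + √2*√X (S(X) = 8 + √(X + X) = 8 + √(2*X) = 8 + √2*√X)
J = -1304 - 326*I*√3 (J = -163*(8 + √2*√(-6)) = -163*(8 + √2*(I*√6)) = -163*(8 + 2*I*√3) = -1304 - 326*I*√3 ≈ -1304.0 - 564.65*I)
1/J = 1/(-1304 - 326*I*√3)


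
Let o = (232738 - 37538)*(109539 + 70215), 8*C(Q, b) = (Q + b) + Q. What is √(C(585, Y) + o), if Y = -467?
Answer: √561407694206/4 ≈ 1.8732e+5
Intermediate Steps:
C(Q, b) = Q/4 + b/8 (C(Q, b) = ((Q + b) + Q)/8 = (b + 2*Q)/8 = Q/4 + b/8)
o = 35087980800 (o = 195200*179754 = 35087980800)
√(C(585, Y) + o) = √(((¼)*585 + (⅛)*(-467)) + 35087980800) = √((585/4 - 467/8) + 35087980800) = √(703/8 + 35087980800) = √(280703847103/8) = √561407694206/4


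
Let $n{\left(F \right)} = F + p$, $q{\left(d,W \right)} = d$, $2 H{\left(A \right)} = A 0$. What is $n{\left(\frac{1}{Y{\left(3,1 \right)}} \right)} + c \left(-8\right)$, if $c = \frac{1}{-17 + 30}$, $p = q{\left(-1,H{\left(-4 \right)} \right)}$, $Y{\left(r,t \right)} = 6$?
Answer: $- \frac{113}{78} \approx -1.4487$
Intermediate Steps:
$H{\left(A \right)} = 0$ ($H{\left(A \right)} = \frac{A 0}{2} = \frac{1}{2} \cdot 0 = 0$)
$p = -1$
$c = \frac{1}{13} \approx 0.076923$
$n{\left(F \right)} = -1 + F$ ($n{\left(F \right)} = F - 1 = -1 + F$)
$n{\left(\frac{1}{Y{\left(3,1 \right)}} \right)} + c \left(-8\right) = \left(-1 + \frac{1}{6}\right) + \frac{1}{13} \left(-8\right) = \left(-1 + \frac{1}{6}\right) - \frac{8}{13} = - \frac{5}{6} - \frac{8}{13} = - \frac{113}{78}$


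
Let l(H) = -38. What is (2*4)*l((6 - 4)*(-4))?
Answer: -304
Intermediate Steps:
(2*4)*l((6 - 4)*(-4)) = (2*4)*(-38) = 8*(-38) = -304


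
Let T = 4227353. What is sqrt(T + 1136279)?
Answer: 4*sqrt(335227) ≈ 2316.0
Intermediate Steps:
sqrt(T + 1136279) = sqrt(4227353 + 1136279) = sqrt(5363632) = 4*sqrt(335227)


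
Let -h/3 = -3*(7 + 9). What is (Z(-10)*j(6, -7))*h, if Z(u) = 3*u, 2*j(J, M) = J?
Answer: -12960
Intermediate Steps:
j(J, M) = J/2
h = 144 (h = -(-9)*(7 + 9) = -(-9)*16 = -3*(-48) = 144)
(Z(-10)*j(6, -7))*h = ((3*(-10))*((1/2)*6))*144 = -30*3*144 = -90*144 = -12960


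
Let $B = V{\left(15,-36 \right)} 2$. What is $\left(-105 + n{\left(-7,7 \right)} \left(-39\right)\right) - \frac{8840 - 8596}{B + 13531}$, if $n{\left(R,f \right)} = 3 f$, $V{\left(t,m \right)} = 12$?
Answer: $- \frac{12525064}{13555} \approx -924.02$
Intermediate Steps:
$B = 24$ ($B = 12 \cdot 2 = 24$)
$\left(-105 + n{\left(-7,7 \right)} \left(-39\right)\right) - \frac{8840 - 8596}{B + 13531} = \left(-105 + 3 \cdot 7 \left(-39\right)\right) - \frac{8840 - 8596}{24 + 13531} = \left(-105 + 21 \left(-39\right)\right) - \frac{244}{13555} = \left(-105 - 819\right) - 244 \cdot \frac{1}{13555} = -924 - \frac{244}{13555} = - \frac{12525064}{13555}$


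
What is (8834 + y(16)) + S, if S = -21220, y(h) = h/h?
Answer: -12385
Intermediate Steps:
y(h) = 1
(8834 + y(16)) + S = (8834 + 1) - 21220 = 8835 - 21220 = -12385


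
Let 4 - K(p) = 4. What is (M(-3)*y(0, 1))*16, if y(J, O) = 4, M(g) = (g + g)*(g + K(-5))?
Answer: 1152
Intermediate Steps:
K(p) = 0 (K(p) = 4 - 1*4 = 4 - 4 = 0)
M(g) = 2*g² (M(g) = (g + g)*(g + 0) = (2*g)*g = 2*g²)
(M(-3)*y(0, 1))*16 = ((2*(-3)²)*4)*16 = ((2*9)*4)*16 = (18*4)*16 = 72*16 = 1152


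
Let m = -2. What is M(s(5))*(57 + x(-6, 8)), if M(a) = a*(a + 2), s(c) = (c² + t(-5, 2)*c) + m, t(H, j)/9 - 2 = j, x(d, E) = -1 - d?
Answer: 2580130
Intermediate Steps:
t(H, j) = 18 + 9*j
s(c) = -2 + c² + 36*c (s(c) = (c² + (18 + 9*2)*c) - 2 = (c² + (18 + 18)*c) - 2 = (c² + 36*c) - 2 = -2 + c² + 36*c)
M(a) = a*(2 + a)
M(s(5))*(57 + x(-6, 8)) = ((-2 + 5² + 36*5)*(2 + (-2 + 5² + 36*5)))*(57 + (-1 - 1*(-6))) = ((-2 + 25 + 180)*(2 + (-2 + 25 + 180)))*(57 + (-1 + 6)) = (203*(2 + 203))*(57 + 5) = (203*205)*62 = 41615*62 = 2580130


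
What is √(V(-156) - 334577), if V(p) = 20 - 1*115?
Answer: 4*I*√20917 ≈ 578.51*I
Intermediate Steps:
V(p) = -95 (V(p) = 20 - 115 = -95)
√(V(-156) - 334577) = √(-95 - 334577) = √(-334672) = 4*I*√20917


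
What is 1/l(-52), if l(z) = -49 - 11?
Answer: -1/60 ≈ -0.016667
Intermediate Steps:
l(z) = -60
1/l(-52) = 1/(-60) = -1/60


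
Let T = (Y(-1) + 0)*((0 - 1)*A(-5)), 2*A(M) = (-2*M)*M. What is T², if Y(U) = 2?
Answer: 2500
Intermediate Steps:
A(M) = -M² (A(M) = ((-2*M)*M)/2 = (-2*M²)/2 = -M²)
T = 50 (T = (2 + 0)*((0 - 1)*(-1*(-5)²)) = 2*(-(-1)*25) = 2*(-1*(-25)) = 2*25 = 50)
T² = 50² = 2500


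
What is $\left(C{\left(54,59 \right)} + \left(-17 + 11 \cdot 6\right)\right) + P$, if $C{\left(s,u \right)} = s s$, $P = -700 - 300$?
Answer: $1965$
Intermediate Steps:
$P = -1000$ ($P = -700 - 300 = -1000$)
$C{\left(s,u \right)} = s^{2}$
$\left(C{\left(54,59 \right)} + \left(-17 + 11 \cdot 6\right)\right) + P = \left(54^{2} + \left(-17 + 11 \cdot 6\right)\right) - 1000 = \left(2916 + \left(-17 + 66\right)\right) - 1000 = \left(2916 + 49\right) - 1000 = 2965 - 1000 = 1965$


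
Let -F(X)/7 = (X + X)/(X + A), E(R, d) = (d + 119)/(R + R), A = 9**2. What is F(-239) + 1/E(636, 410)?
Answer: -784529/41791 ≈ -18.773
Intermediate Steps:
A = 81
E(R, d) = (119 + d)/(2*R) (E(R, d) = (119 + d)/((2*R)) = (119 + d)*(1/(2*R)) = (119 + d)/(2*R))
F(X) = -14*X/(81 + X) (F(X) = -7*(X + X)/(X + 81) = -7*2*X/(81 + X) = -14*X/(81 + X))
F(-239) + 1/E(636, 410) = -14*(-239)/(81 - 239) + 1/((1/2)*(119 + 410)/636) = -14*(-239)/(-158) + 1/((1/2)*(1/636)*529) = -14*(-239)*(-1/158) + 1/(529/1272) = -1673/79 + 1272/529 = -784529/41791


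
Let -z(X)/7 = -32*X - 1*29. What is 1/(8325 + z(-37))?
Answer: 1/240 ≈ 0.0041667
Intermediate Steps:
z(X) = 203 + 224*X (z(X) = -7*(-32*X - 1*29) = -7*(-32*X - 29) = -7*(-29 - 32*X) = 203 + 224*X)
1/(8325 + z(-37)) = 1/(8325 + (203 + 224*(-37))) = 1/(8325 + (203 - 8288)) = 1/(8325 - 8085) = 1/240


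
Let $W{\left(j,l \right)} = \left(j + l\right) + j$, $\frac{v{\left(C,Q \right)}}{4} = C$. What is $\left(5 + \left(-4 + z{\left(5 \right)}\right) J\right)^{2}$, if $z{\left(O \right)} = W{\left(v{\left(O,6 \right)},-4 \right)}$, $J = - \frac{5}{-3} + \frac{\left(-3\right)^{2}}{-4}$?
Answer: $\frac{1681}{9} \approx 186.78$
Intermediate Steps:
$v{\left(C,Q \right)} = 4 C$
$J = - \frac{7}{12}$ ($J = \left(-5\right) \left(- \frac{1}{3}\right) + 9 \left(- \frac{1}{4}\right) = \frac{5}{3} - \frac{9}{4} = - \frac{7}{12} \approx -0.58333$)
$W{\left(j,l \right)} = l + 2 j$
$z{\left(O \right)} = -4 + 8 O$ ($z{\left(O \right)} = -4 + 2 \cdot 4 O = -4 + 8 O$)
$\left(5 + \left(-4 + z{\left(5 \right)}\right) J\right)^{2} = \left(5 + \left(-4 + \left(-4 + 8 \cdot 5\right)\right) \left(- \frac{7}{12}\right)\right)^{2} = \left(5 + \left(-4 + \left(-4 + 40\right)\right) \left(- \frac{7}{12}\right)\right)^{2} = \left(5 + \left(-4 + 36\right) \left(- \frac{7}{12}\right)\right)^{2} = \left(5 + 32 \left(- \frac{7}{12}\right)\right)^{2} = \left(5 - \frac{56}{3}\right)^{2} = \left(- \frac{41}{3}\right)^{2} = \frac{1681}{9}$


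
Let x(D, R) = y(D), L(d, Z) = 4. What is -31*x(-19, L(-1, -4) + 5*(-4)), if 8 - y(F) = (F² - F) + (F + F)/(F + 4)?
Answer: 174158/15 ≈ 11611.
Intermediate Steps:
y(F) = 8 + F - F² - 2*F/(4 + F) (y(F) = 8 - ((F² - F) + (F + F)/(F + 4)) = 8 - ((F² - F) + (2*F)/(4 + F)) = 8 - ((F² - F) + 2*F/(4 + F)) = 8 - (F² - F + 2*F/(4 + F)) = 8 + (F - F² - 2*F/(4 + F)) = 8 + F - F² - 2*F/(4 + F))
x(D, R) = (32 - D³ - 3*D² + 10*D)/(4 + D)
-31*x(-19, L(-1, -4) + 5*(-4)) = -31*(32 - 1*(-19)³ - 3*(-19)² + 10*(-19))/(4 - 19) = -31*(32 - 1*(-6859) - 3*361 - 190)/(-15) = -(-31)*(32 + 6859 - 1083 - 190)/15 = -(-31)*5618/15 = -31*(-5618/15) = 174158/15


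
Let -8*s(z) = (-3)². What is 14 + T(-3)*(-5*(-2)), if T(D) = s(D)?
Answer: 11/4 ≈ 2.7500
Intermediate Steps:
s(z) = -9/8 (s(z) = -⅛*(-3)² = -⅛*9 = -9/8)
T(D) = -9/8
14 + T(-3)*(-5*(-2)) = 14 - (-45)*(-2)/8 = 14 - 9/8*10 = 14 - 45/4 = 11/4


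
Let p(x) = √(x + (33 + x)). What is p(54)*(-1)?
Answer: -√141 ≈ -11.874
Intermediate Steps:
p(x) = √(33 + 2*x)
p(54)*(-1) = √(33 + 2*54)*(-1) = √(33 + 108)*(-1) = √141*(-1) = -√141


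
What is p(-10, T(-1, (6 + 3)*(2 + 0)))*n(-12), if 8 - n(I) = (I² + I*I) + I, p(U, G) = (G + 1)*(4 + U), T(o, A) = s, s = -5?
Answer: -6432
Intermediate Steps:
T(o, A) = -5
p(U, G) = (1 + G)*(4 + U)
n(I) = 8 - I - 2*I² (n(I) = 8 - ((I² + I*I) + I) = 8 - ((I² + I²) + I) = 8 - (2*I² + I) = 8 - (I + 2*I²) = 8 + (-I - 2*I²) = 8 - I - 2*I²)
p(-10, T(-1, (6 + 3)*(2 + 0)))*n(-12) = (4 - 10 + 4*(-5) - 5*(-10))*(8 - 1*(-12) - 2*(-12)²) = (4 - 10 - 20 + 50)*(8 + 12 - 2*144) = 24*(8 + 12 - 288) = 24*(-268) = -6432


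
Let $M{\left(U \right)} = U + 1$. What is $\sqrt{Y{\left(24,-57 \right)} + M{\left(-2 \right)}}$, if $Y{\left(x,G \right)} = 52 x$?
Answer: $\sqrt{1247} \approx 35.313$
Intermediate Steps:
$M{\left(U \right)} = 1 + U$
$\sqrt{Y{\left(24,-57 \right)} + M{\left(-2 \right)}} = \sqrt{52 \cdot 24 + \left(1 - 2\right)} = \sqrt{1248 - 1} = \sqrt{1247}$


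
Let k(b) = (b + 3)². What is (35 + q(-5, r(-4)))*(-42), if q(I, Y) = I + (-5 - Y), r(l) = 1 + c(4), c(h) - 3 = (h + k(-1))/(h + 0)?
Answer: -798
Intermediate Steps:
k(b) = (3 + b)²
c(h) = 3 + (4 + h)/h (c(h) = 3 + (h + (3 - 1)²)/(h + 0) = 3 + (h + 2²)/h = 3 + (h + 4)/h = 3 + (4 + h)/h)
r(l) = 6 (r(l) = 1 + (4 + 4/4) = 1 + (4 + 4*(¼)) = 1 + (4 + 1) = 1 + 5 = 6)
q(I, Y) = -5 + I - Y
(35 + q(-5, r(-4)))*(-42) = (35 + (-5 - 5 - 1*6))*(-42) = (35 + (-5 - 5 - 6))*(-42) = (35 - 16)*(-42) = 19*(-42) = -798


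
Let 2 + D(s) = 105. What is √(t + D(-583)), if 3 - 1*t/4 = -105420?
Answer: √421795 ≈ 649.46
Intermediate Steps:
t = 421692 (t = 12 - 4*(-105420) = 12 + 421680 = 421692)
D(s) = 103 (D(s) = -2 + 105 = 103)
√(t + D(-583)) = √(421692 + 103) = √421795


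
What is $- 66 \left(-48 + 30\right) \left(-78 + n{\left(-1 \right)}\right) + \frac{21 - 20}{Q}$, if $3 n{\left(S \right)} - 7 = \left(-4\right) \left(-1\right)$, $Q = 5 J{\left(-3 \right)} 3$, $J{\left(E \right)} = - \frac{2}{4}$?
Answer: $- \frac{1324622}{15} \approx -88308.0$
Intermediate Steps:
$J{\left(E \right)} = - \frac{1}{2}$ ($J{\left(E \right)} = \left(-2\right) \frac{1}{4} = - \frac{1}{2}$)
$Q = - \frac{15}{2}$ ($Q = 5 \left(- \frac{1}{2}\right) 3 = \left(- \frac{5}{2}\right) 3 = - \frac{15}{2} \approx -7.5$)
$n{\left(S \right)} = \frac{11}{3}$ ($n{\left(S \right)} = \frac{7}{3} + \frac{\left(-4\right) \left(-1\right)}{3} = \frac{7}{3} + \frac{1}{3} \cdot 4 = \frac{7}{3} + \frac{4}{3} = \frac{11}{3}$)
$- 66 \left(-48 + 30\right) \left(-78 + n{\left(-1 \right)}\right) + \frac{21 - 20}{Q} = - 66 \left(-48 + 30\right) \left(-78 + \frac{11}{3}\right) + \frac{21 - 20}{- \frac{15}{2}} = - 66 \left(\left(-18\right) \left(- \frac{223}{3}\right)\right) + 1 \left(- \frac{2}{15}\right) = \left(-66\right) 1338 - \frac{2}{15} = -88308 - \frac{2}{15} = - \frac{1324622}{15}$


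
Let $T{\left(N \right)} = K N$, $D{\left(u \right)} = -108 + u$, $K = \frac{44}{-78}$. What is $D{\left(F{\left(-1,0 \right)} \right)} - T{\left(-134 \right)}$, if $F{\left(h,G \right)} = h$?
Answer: $- \frac{7199}{39} \approx -184.59$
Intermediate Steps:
$K = - \frac{22}{39}$ ($K = 44 \left(- \frac{1}{78}\right) = - \frac{22}{39} \approx -0.5641$)
$T{\left(N \right)} = - \frac{22 N}{39}$
$D{\left(F{\left(-1,0 \right)} \right)} - T{\left(-134 \right)} = \left(-108 - 1\right) - \left(- \frac{22}{39}\right) \left(-134\right) = -109 - \frac{2948}{39} = - \frac{7199}{39}$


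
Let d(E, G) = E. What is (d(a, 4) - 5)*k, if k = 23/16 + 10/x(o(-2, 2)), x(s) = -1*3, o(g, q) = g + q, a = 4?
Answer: 91/48 ≈ 1.8958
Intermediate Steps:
x(s) = -3
k = -91/48 (k = 23/16 + 10/(-3) = 23*(1/16) + 10*(-⅓) = 23/16 - 10/3 = -91/48 ≈ -1.8958)
(d(a, 4) - 5)*k = (4 - 5)*(-91/48) = -1*(-91/48) = 91/48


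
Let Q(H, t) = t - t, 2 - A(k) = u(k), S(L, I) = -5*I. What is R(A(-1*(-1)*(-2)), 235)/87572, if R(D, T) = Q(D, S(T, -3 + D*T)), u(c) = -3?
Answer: 0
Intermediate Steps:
A(k) = 5 (A(k) = 2 - 1*(-3) = 2 + 3 = 5)
Q(H, t) = 0
R(D, T) = 0
R(A(-1*(-1)*(-2)), 235)/87572 = 0/87572 = 0*(1/87572) = 0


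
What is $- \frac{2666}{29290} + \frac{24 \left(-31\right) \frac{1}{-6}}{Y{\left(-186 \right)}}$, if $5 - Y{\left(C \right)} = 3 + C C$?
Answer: $- \frac{23964891}{253314565} \approx -0.094605$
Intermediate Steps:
$Y{\left(C \right)} = 2 - C^{2}$ ($Y{\left(C \right)} = 5 - \left(3 + C C\right) = 5 - \left(3 + C^{2}\right) = 2 - C^{2}$)
$- \frac{2666}{29290} + \frac{24 \left(-31\right) \frac{1}{-6}}{Y{\left(-186 \right)}} = - \frac{2666}{29290} + \frac{24 \left(-31\right) \frac{1}{-6}}{2 - \left(-186\right)^{2}} = \left(-2666\right) \frac{1}{29290} + \frac{\left(-744\right) \left(- \frac{1}{6}\right)}{2 - 34596} = - \frac{1333}{14645} + \frac{124}{2 - 34596} = - \frac{1333}{14645} + \frac{124}{-34594} = - \frac{1333}{14645} + 124 \left(- \frac{1}{34594}\right) = - \frac{1333}{14645} - \frac{62}{17297} = - \frac{23964891}{253314565}$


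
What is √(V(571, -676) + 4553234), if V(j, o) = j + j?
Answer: 38*√3154 ≈ 2134.1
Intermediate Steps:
V(j, o) = 2*j
√(V(571, -676) + 4553234) = √(2*571 + 4553234) = √(1142 + 4553234) = √4554376 = 38*√3154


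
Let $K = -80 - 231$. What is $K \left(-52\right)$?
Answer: $16172$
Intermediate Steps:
$K = -311$
$K \left(-52\right) = \left(-311\right) \left(-52\right) = 16172$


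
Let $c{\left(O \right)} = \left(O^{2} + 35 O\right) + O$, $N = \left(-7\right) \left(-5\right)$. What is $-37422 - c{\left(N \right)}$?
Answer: $-39907$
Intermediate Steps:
$N = 35$
$c{\left(O \right)} = O^{2} + 36 O$
$-37422 - c{\left(N \right)} = -37422 - 35 \left(36 + 35\right) = -37422 - 35 \cdot 71 = -37422 - 2485 = -39907$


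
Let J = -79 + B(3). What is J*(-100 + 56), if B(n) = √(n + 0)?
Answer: 3476 - 44*√3 ≈ 3399.8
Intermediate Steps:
B(n) = √n
J = -79 + √3 ≈ -77.268
J*(-100 + 56) = (-79 + √3)*(-100 + 56) = (-79 + √3)*(-44) = 3476 - 44*√3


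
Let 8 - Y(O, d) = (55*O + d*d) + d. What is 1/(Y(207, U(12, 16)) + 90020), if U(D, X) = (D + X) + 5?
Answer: 1/77521 ≈ 1.2900e-5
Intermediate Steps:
U(D, X) = 5 + D + X
Y(O, d) = 8 - d - d² - 55*O (Y(O, d) = 8 - ((55*O + d*d) + d) = 8 - ((55*O + d²) + d) = 8 - ((d² + 55*O) + d) = 8 - (d + d² + 55*O) = 8 + (-d - d² - 55*O) = 8 - d - d² - 55*O)
1/(Y(207, U(12, 16)) + 90020) = 1/((8 - (5 + 12 + 16) - (5 + 12 + 16)² - 55*207) + 90020) = 1/((8 - 1*33 - 1*33² - 11385) + 90020) = 1/((8 - 33 - 1*1089 - 11385) + 90020) = 1/((8 - 33 - 1089 - 11385) + 90020) = 1/(-12499 + 90020) = 1/77521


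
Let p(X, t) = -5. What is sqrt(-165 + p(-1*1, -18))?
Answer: I*sqrt(170) ≈ 13.038*I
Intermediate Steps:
sqrt(-165 + p(-1*1, -18)) = sqrt(-165 - 5) = sqrt(-170) = I*sqrt(170)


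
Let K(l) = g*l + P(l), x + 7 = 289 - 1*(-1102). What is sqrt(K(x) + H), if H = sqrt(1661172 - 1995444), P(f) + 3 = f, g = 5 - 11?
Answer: sqrt(-6923 + 8*I*sqrt(5223)) ≈ 3.4713 + 83.277*I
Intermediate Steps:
g = -6
P(f) = -3 + f
x = 1384 (x = -7 + (289 - 1*(-1102)) = -7 + (289 + 1102) = -7 + 1391 = 1384)
K(l) = -3 - 5*l (K(l) = -6*l + (-3 + l) = -3 - 5*l)
H = 8*I*sqrt(5223) (H = sqrt(-334272) = 8*I*sqrt(5223) ≈ 578.16*I)
sqrt(K(x) + H) = sqrt((-3 - 5*1384) + 8*I*sqrt(5223)) = sqrt((-3 - 6920) + 8*I*sqrt(5223)) = sqrt(-6923 + 8*I*sqrt(5223))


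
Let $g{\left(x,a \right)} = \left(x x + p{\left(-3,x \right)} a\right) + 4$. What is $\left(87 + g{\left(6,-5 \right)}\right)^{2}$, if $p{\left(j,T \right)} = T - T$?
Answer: $16129$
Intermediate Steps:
$p{\left(j,T \right)} = 0$
$g{\left(x,a \right)} = 4 + x^{2}$ ($g{\left(x,a \right)} = \left(x x + 0 a\right) + 4 = \left(x^{2} + 0\right) + 4 = x^{2} + 4 = 4 + x^{2}$)
$\left(87 + g{\left(6,-5 \right)}\right)^{2} = \left(87 + \left(4 + 6^{2}\right)\right)^{2} = \left(87 + \left(4 + 36\right)\right)^{2} = \left(87 + 40\right)^{2} = 127^{2} = 16129$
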